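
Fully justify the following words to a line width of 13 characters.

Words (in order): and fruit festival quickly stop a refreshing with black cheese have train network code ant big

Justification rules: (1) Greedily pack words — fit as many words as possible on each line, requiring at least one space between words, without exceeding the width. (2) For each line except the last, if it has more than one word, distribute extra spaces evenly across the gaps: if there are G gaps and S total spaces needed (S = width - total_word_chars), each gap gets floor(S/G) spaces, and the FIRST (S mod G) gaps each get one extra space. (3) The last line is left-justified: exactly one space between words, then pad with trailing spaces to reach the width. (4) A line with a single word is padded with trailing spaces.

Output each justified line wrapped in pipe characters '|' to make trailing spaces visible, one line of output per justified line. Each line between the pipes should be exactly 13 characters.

Line 1: ['and', 'fruit'] (min_width=9, slack=4)
Line 2: ['festival'] (min_width=8, slack=5)
Line 3: ['quickly', 'stop'] (min_width=12, slack=1)
Line 4: ['a', 'refreshing'] (min_width=12, slack=1)
Line 5: ['with', 'black'] (min_width=10, slack=3)
Line 6: ['cheese', 'have'] (min_width=11, slack=2)
Line 7: ['train', 'network'] (min_width=13, slack=0)
Line 8: ['code', 'ant', 'big'] (min_width=12, slack=1)

Answer: |and     fruit|
|festival     |
|quickly  stop|
|a  refreshing|
|with    black|
|cheese   have|
|train network|
|code ant big |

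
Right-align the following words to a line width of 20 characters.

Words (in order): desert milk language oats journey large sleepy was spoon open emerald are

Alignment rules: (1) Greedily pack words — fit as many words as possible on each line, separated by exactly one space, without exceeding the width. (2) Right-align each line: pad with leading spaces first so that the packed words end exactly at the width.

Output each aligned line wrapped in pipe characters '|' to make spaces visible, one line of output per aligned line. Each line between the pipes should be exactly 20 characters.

Line 1: ['desert', 'milk', 'language'] (min_width=20, slack=0)
Line 2: ['oats', 'journey', 'large'] (min_width=18, slack=2)
Line 3: ['sleepy', 'was', 'spoon'] (min_width=16, slack=4)
Line 4: ['open', 'emerald', 'are'] (min_width=16, slack=4)

Answer: |desert milk language|
|  oats journey large|
|    sleepy was spoon|
|    open emerald are|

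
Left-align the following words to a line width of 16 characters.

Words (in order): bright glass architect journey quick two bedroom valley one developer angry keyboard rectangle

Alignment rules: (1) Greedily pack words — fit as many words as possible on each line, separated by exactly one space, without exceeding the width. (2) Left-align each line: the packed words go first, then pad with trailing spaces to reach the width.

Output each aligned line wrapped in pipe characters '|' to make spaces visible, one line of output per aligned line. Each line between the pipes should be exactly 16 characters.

Line 1: ['bright', 'glass'] (min_width=12, slack=4)
Line 2: ['architect'] (min_width=9, slack=7)
Line 3: ['journey', 'quick'] (min_width=13, slack=3)
Line 4: ['two', 'bedroom'] (min_width=11, slack=5)
Line 5: ['valley', 'one'] (min_width=10, slack=6)
Line 6: ['developer', 'angry'] (min_width=15, slack=1)
Line 7: ['keyboard'] (min_width=8, slack=8)
Line 8: ['rectangle'] (min_width=9, slack=7)

Answer: |bright glass    |
|architect       |
|journey quick   |
|two bedroom     |
|valley one      |
|developer angry |
|keyboard        |
|rectangle       |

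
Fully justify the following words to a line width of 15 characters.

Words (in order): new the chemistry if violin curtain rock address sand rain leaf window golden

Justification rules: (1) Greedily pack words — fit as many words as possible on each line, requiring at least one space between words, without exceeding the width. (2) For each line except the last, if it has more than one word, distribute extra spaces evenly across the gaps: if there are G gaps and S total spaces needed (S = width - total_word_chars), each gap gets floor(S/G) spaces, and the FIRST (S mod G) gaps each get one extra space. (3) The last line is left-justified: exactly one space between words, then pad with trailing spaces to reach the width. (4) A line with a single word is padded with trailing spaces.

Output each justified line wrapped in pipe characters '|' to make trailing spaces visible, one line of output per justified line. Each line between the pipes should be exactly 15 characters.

Answer: |new         the|
|chemistry    if|
|violin  curtain|
|rock    address|
|sand  rain leaf|
|window golden  |

Derivation:
Line 1: ['new', 'the'] (min_width=7, slack=8)
Line 2: ['chemistry', 'if'] (min_width=12, slack=3)
Line 3: ['violin', 'curtain'] (min_width=14, slack=1)
Line 4: ['rock', 'address'] (min_width=12, slack=3)
Line 5: ['sand', 'rain', 'leaf'] (min_width=14, slack=1)
Line 6: ['window', 'golden'] (min_width=13, slack=2)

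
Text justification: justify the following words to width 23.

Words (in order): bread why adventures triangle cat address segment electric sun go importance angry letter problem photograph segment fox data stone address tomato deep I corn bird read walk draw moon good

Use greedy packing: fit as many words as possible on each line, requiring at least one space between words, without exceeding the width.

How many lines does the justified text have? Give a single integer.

Line 1: ['bread', 'why', 'adventures'] (min_width=20, slack=3)
Line 2: ['triangle', 'cat', 'address'] (min_width=20, slack=3)
Line 3: ['segment', 'electric', 'sun', 'go'] (min_width=23, slack=0)
Line 4: ['importance', 'angry', 'letter'] (min_width=23, slack=0)
Line 5: ['problem', 'photograph'] (min_width=18, slack=5)
Line 6: ['segment', 'fox', 'data', 'stone'] (min_width=22, slack=1)
Line 7: ['address', 'tomato', 'deep', 'I'] (min_width=21, slack=2)
Line 8: ['corn', 'bird', 'read', 'walk'] (min_width=19, slack=4)
Line 9: ['draw', 'moon', 'good'] (min_width=14, slack=9)
Total lines: 9

Answer: 9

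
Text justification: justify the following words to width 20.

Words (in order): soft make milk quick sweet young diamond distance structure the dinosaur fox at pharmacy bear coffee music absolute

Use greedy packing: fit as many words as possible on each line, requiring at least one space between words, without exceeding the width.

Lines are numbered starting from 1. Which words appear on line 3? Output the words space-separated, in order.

Answer: distance structure

Derivation:
Line 1: ['soft', 'make', 'milk', 'quick'] (min_width=20, slack=0)
Line 2: ['sweet', 'young', 'diamond'] (min_width=19, slack=1)
Line 3: ['distance', 'structure'] (min_width=18, slack=2)
Line 4: ['the', 'dinosaur', 'fox', 'at'] (min_width=19, slack=1)
Line 5: ['pharmacy', 'bear', 'coffee'] (min_width=20, slack=0)
Line 6: ['music', 'absolute'] (min_width=14, slack=6)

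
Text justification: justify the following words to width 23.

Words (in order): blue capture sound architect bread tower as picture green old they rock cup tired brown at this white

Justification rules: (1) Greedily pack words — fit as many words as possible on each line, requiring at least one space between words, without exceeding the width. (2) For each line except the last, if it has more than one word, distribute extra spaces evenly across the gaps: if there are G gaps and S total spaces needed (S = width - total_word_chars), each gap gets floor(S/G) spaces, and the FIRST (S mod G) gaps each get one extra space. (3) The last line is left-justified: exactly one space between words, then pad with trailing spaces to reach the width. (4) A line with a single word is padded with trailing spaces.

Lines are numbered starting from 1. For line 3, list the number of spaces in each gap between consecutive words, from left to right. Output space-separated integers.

Line 1: ['blue', 'capture', 'sound'] (min_width=18, slack=5)
Line 2: ['architect', 'bread', 'tower'] (min_width=21, slack=2)
Line 3: ['as', 'picture', 'green', 'old'] (min_width=20, slack=3)
Line 4: ['they', 'rock', 'cup', 'tired'] (min_width=19, slack=4)
Line 5: ['brown', 'at', 'this', 'white'] (min_width=19, slack=4)

Answer: 2 2 2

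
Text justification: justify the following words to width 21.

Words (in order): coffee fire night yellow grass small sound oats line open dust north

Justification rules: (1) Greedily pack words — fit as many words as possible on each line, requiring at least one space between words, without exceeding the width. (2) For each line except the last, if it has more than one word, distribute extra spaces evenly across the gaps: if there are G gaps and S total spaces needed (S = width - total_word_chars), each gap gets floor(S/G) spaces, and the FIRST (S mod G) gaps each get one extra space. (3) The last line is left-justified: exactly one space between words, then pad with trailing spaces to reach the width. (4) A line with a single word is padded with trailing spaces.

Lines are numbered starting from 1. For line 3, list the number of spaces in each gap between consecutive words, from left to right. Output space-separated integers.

Line 1: ['coffee', 'fire', 'night'] (min_width=17, slack=4)
Line 2: ['yellow', 'grass', 'small'] (min_width=18, slack=3)
Line 3: ['sound', 'oats', 'line', 'open'] (min_width=20, slack=1)
Line 4: ['dust', 'north'] (min_width=10, slack=11)

Answer: 2 1 1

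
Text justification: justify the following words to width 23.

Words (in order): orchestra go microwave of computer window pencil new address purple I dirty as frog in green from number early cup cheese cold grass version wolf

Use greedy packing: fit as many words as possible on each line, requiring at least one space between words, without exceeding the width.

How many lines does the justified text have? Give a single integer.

Answer: 7

Derivation:
Line 1: ['orchestra', 'go', 'microwave'] (min_width=22, slack=1)
Line 2: ['of', 'computer', 'window'] (min_width=18, slack=5)
Line 3: ['pencil', 'new', 'address'] (min_width=18, slack=5)
Line 4: ['purple', 'I', 'dirty', 'as', 'frog'] (min_width=22, slack=1)
Line 5: ['in', 'green', 'from', 'number'] (min_width=20, slack=3)
Line 6: ['early', 'cup', 'cheese', 'cold'] (min_width=21, slack=2)
Line 7: ['grass', 'version', 'wolf'] (min_width=18, slack=5)
Total lines: 7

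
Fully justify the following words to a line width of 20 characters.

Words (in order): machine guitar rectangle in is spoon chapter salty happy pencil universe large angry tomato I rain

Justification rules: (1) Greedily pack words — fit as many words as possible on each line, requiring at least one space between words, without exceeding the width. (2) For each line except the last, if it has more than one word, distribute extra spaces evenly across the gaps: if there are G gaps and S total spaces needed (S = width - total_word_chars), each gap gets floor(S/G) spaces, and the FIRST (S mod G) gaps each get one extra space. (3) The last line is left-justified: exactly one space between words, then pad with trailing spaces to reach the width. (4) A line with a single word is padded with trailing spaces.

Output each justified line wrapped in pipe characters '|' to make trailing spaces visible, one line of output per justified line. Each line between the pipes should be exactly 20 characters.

Answer: |machine       guitar|
|rectangle    in   is|
|spoon  chapter salty|
|happy         pencil|
|universe large angry|
|tomato I rain       |

Derivation:
Line 1: ['machine', 'guitar'] (min_width=14, slack=6)
Line 2: ['rectangle', 'in', 'is'] (min_width=15, slack=5)
Line 3: ['spoon', 'chapter', 'salty'] (min_width=19, slack=1)
Line 4: ['happy', 'pencil'] (min_width=12, slack=8)
Line 5: ['universe', 'large', 'angry'] (min_width=20, slack=0)
Line 6: ['tomato', 'I', 'rain'] (min_width=13, slack=7)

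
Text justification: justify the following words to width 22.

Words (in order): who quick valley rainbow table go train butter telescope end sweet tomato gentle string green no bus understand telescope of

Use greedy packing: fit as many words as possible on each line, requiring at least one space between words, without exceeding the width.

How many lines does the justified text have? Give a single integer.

Line 1: ['who', 'quick', 'valley'] (min_width=16, slack=6)
Line 2: ['rainbow', 'table', 'go', 'train'] (min_width=22, slack=0)
Line 3: ['butter', 'telescope', 'end'] (min_width=20, slack=2)
Line 4: ['sweet', 'tomato', 'gentle'] (min_width=19, slack=3)
Line 5: ['string', 'green', 'no', 'bus'] (min_width=19, slack=3)
Line 6: ['understand', 'telescope'] (min_width=20, slack=2)
Line 7: ['of'] (min_width=2, slack=20)
Total lines: 7

Answer: 7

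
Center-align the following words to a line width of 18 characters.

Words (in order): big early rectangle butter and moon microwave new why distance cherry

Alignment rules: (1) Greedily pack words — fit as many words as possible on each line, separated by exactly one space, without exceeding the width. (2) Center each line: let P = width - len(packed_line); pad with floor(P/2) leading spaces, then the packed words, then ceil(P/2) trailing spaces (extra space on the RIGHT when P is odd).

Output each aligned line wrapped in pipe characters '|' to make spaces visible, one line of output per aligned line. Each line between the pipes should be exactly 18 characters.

Line 1: ['big', 'early'] (min_width=9, slack=9)
Line 2: ['rectangle', 'butter'] (min_width=16, slack=2)
Line 3: ['and', 'moon', 'microwave'] (min_width=18, slack=0)
Line 4: ['new', 'why', 'distance'] (min_width=16, slack=2)
Line 5: ['cherry'] (min_width=6, slack=12)

Answer: |    big early     |
| rectangle butter |
|and moon microwave|
| new why distance |
|      cherry      |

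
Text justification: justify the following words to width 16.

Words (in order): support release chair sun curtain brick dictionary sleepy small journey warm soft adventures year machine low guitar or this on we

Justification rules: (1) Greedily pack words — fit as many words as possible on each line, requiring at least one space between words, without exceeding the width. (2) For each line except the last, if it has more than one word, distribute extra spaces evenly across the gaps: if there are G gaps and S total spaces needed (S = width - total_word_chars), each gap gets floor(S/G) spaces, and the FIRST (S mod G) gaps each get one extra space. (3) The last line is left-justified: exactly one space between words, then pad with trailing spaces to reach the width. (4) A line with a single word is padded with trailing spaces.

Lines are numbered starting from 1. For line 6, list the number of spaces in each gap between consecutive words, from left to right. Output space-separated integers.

Answer: 5

Derivation:
Line 1: ['support', 'release'] (min_width=15, slack=1)
Line 2: ['chair', 'sun'] (min_width=9, slack=7)
Line 3: ['curtain', 'brick'] (min_width=13, slack=3)
Line 4: ['dictionary'] (min_width=10, slack=6)
Line 5: ['sleepy', 'small'] (min_width=12, slack=4)
Line 6: ['journey', 'warm'] (min_width=12, slack=4)
Line 7: ['soft', 'adventures'] (min_width=15, slack=1)
Line 8: ['year', 'machine', 'low'] (min_width=16, slack=0)
Line 9: ['guitar', 'or', 'this'] (min_width=14, slack=2)
Line 10: ['on', 'we'] (min_width=5, slack=11)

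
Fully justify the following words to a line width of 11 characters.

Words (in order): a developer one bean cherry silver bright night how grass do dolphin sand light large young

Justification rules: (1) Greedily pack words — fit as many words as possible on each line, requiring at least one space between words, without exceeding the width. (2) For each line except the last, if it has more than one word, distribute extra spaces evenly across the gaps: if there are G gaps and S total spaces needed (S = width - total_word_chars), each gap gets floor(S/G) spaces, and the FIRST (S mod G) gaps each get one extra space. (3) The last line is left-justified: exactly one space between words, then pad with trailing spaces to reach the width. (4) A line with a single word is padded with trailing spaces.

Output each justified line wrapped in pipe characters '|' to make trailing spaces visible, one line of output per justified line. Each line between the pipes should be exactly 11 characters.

Answer: |a developer|
|one    bean|
|cherry     |
|silver     |
|bright     |
|night   how|
|grass    do|
|dolphin    |
|sand  light|
|large young|

Derivation:
Line 1: ['a', 'developer'] (min_width=11, slack=0)
Line 2: ['one', 'bean'] (min_width=8, slack=3)
Line 3: ['cherry'] (min_width=6, slack=5)
Line 4: ['silver'] (min_width=6, slack=5)
Line 5: ['bright'] (min_width=6, slack=5)
Line 6: ['night', 'how'] (min_width=9, slack=2)
Line 7: ['grass', 'do'] (min_width=8, slack=3)
Line 8: ['dolphin'] (min_width=7, slack=4)
Line 9: ['sand', 'light'] (min_width=10, slack=1)
Line 10: ['large', 'young'] (min_width=11, slack=0)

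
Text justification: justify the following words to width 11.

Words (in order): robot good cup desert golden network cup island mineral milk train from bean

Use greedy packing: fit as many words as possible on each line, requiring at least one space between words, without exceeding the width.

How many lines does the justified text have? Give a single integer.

Answer: 8

Derivation:
Line 1: ['robot', 'good'] (min_width=10, slack=1)
Line 2: ['cup', 'desert'] (min_width=10, slack=1)
Line 3: ['golden'] (min_width=6, slack=5)
Line 4: ['network', 'cup'] (min_width=11, slack=0)
Line 5: ['island'] (min_width=6, slack=5)
Line 6: ['mineral'] (min_width=7, slack=4)
Line 7: ['milk', 'train'] (min_width=10, slack=1)
Line 8: ['from', 'bean'] (min_width=9, slack=2)
Total lines: 8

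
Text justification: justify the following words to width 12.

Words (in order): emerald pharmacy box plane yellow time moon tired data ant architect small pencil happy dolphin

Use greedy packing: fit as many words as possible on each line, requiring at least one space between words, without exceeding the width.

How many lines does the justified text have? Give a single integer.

Line 1: ['emerald'] (min_width=7, slack=5)
Line 2: ['pharmacy', 'box'] (min_width=12, slack=0)
Line 3: ['plane', 'yellow'] (min_width=12, slack=0)
Line 4: ['time', 'moon'] (min_width=9, slack=3)
Line 5: ['tired', 'data'] (min_width=10, slack=2)
Line 6: ['ant'] (min_width=3, slack=9)
Line 7: ['architect'] (min_width=9, slack=3)
Line 8: ['small', 'pencil'] (min_width=12, slack=0)
Line 9: ['happy'] (min_width=5, slack=7)
Line 10: ['dolphin'] (min_width=7, slack=5)
Total lines: 10

Answer: 10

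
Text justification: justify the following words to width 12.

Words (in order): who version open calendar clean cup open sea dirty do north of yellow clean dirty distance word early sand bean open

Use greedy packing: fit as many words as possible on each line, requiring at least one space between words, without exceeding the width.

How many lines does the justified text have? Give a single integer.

Line 1: ['who', 'version'] (min_width=11, slack=1)
Line 2: ['open'] (min_width=4, slack=8)
Line 3: ['calendar'] (min_width=8, slack=4)
Line 4: ['clean', 'cup'] (min_width=9, slack=3)
Line 5: ['open', 'sea'] (min_width=8, slack=4)
Line 6: ['dirty', 'do'] (min_width=8, slack=4)
Line 7: ['north', 'of'] (min_width=8, slack=4)
Line 8: ['yellow', 'clean'] (min_width=12, slack=0)
Line 9: ['dirty'] (min_width=5, slack=7)
Line 10: ['distance'] (min_width=8, slack=4)
Line 11: ['word', 'early'] (min_width=10, slack=2)
Line 12: ['sand', 'bean'] (min_width=9, slack=3)
Line 13: ['open'] (min_width=4, slack=8)
Total lines: 13

Answer: 13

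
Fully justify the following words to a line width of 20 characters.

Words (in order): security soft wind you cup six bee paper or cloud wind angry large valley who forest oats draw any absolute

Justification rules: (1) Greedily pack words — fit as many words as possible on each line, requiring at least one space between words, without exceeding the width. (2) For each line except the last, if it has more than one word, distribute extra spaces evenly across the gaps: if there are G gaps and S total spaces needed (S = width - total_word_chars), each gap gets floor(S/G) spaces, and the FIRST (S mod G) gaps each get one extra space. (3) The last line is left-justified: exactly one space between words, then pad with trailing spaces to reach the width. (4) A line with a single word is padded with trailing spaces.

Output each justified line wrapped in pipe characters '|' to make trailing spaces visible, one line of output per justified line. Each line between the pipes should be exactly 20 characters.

Line 1: ['security', 'soft', 'wind'] (min_width=18, slack=2)
Line 2: ['you', 'cup', 'six', 'bee'] (min_width=15, slack=5)
Line 3: ['paper', 'or', 'cloud', 'wind'] (min_width=19, slack=1)
Line 4: ['angry', 'large', 'valley'] (min_width=18, slack=2)
Line 5: ['who', 'forest', 'oats', 'draw'] (min_width=20, slack=0)
Line 6: ['any', 'absolute'] (min_width=12, slack=8)

Answer: |security  soft  wind|
|you   cup   six  bee|
|paper  or cloud wind|
|angry  large  valley|
|who forest oats draw|
|any absolute        |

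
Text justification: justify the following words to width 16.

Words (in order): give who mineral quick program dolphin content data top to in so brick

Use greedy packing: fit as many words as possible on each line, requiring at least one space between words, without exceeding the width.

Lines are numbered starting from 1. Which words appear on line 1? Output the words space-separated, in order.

Answer: give who mineral

Derivation:
Line 1: ['give', 'who', 'mineral'] (min_width=16, slack=0)
Line 2: ['quick', 'program'] (min_width=13, slack=3)
Line 3: ['dolphin', 'content'] (min_width=15, slack=1)
Line 4: ['data', 'top', 'to', 'in'] (min_width=14, slack=2)
Line 5: ['so', 'brick'] (min_width=8, slack=8)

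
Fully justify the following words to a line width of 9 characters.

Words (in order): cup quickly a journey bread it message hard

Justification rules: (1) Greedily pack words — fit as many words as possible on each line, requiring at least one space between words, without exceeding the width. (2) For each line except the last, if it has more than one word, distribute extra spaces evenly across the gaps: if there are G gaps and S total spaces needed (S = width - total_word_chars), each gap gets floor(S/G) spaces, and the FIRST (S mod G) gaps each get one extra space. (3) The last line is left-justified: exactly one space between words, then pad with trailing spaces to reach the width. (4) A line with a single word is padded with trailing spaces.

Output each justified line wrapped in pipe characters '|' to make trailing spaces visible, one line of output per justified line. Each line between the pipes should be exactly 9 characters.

Answer: |cup      |
|quickly a|
|journey  |
|bread  it|
|message  |
|hard     |

Derivation:
Line 1: ['cup'] (min_width=3, slack=6)
Line 2: ['quickly', 'a'] (min_width=9, slack=0)
Line 3: ['journey'] (min_width=7, slack=2)
Line 4: ['bread', 'it'] (min_width=8, slack=1)
Line 5: ['message'] (min_width=7, slack=2)
Line 6: ['hard'] (min_width=4, slack=5)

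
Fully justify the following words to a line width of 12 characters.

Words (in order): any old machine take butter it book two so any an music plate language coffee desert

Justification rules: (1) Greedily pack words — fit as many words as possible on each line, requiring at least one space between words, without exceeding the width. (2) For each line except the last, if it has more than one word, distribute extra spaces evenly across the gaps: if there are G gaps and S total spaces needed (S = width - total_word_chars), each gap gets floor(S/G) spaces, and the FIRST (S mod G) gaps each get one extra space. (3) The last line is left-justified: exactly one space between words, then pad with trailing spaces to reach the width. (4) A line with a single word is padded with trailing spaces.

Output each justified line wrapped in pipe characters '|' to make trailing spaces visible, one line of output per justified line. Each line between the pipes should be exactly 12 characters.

Line 1: ['any', 'old'] (min_width=7, slack=5)
Line 2: ['machine', 'take'] (min_width=12, slack=0)
Line 3: ['butter', 'it'] (min_width=9, slack=3)
Line 4: ['book', 'two', 'so'] (min_width=11, slack=1)
Line 5: ['any', 'an', 'music'] (min_width=12, slack=0)
Line 6: ['plate'] (min_width=5, slack=7)
Line 7: ['language'] (min_width=8, slack=4)
Line 8: ['coffee'] (min_width=6, slack=6)
Line 9: ['desert'] (min_width=6, slack=6)

Answer: |any      old|
|machine take|
|butter    it|
|book  two so|
|any an music|
|plate       |
|language    |
|coffee      |
|desert      |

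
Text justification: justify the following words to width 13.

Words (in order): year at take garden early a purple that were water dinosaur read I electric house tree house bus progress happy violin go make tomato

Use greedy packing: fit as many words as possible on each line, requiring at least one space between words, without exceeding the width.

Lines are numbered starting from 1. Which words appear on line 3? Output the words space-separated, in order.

Line 1: ['year', 'at', 'take'] (min_width=12, slack=1)
Line 2: ['garden', 'early'] (min_width=12, slack=1)
Line 3: ['a', 'purple', 'that'] (min_width=13, slack=0)
Line 4: ['were', 'water'] (min_width=10, slack=3)
Line 5: ['dinosaur', 'read'] (min_width=13, slack=0)
Line 6: ['I', 'electric'] (min_width=10, slack=3)
Line 7: ['house', 'tree'] (min_width=10, slack=3)
Line 8: ['house', 'bus'] (min_width=9, slack=4)
Line 9: ['progress'] (min_width=8, slack=5)
Line 10: ['happy', 'violin'] (min_width=12, slack=1)
Line 11: ['go', 'make'] (min_width=7, slack=6)
Line 12: ['tomato'] (min_width=6, slack=7)

Answer: a purple that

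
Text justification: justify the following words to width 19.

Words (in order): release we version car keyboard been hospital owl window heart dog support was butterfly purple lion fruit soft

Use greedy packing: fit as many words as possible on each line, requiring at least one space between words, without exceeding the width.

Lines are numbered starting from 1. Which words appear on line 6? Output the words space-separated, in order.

Line 1: ['release', 'we', 'version'] (min_width=18, slack=1)
Line 2: ['car', 'keyboard', 'been'] (min_width=17, slack=2)
Line 3: ['hospital', 'owl', 'window'] (min_width=19, slack=0)
Line 4: ['heart', 'dog', 'support'] (min_width=17, slack=2)
Line 5: ['was', 'butterfly'] (min_width=13, slack=6)
Line 6: ['purple', 'lion', 'fruit'] (min_width=17, slack=2)
Line 7: ['soft'] (min_width=4, slack=15)

Answer: purple lion fruit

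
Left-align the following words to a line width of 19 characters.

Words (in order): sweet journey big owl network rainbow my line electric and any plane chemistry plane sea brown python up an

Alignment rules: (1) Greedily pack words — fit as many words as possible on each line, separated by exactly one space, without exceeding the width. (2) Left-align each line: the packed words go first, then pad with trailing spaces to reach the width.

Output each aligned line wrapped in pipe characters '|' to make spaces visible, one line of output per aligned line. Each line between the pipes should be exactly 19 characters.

Answer: |sweet journey big  |
|owl network rainbow|
|my line electric   |
|and any plane      |
|chemistry plane sea|
|brown python up an |

Derivation:
Line 1: ['sweet', 'journey', 'big'] (min_width=17, slack=2)
Line 2: ['owl', 'network', 'rainbow'] (min_width=19, slack=0)
Line 3: ['my', 'line', 'electric'] (min_width=16, slack=3)
Line 4: ['and', 'any', 'plane'] (min_width=13, slack=6)
Line 5: ['chemistry', 'plane', 'sea'] (min_width=19, slack=0)
Line 6: ['brown', 'python', 'up', 'an'] (min_width=18, slack=1)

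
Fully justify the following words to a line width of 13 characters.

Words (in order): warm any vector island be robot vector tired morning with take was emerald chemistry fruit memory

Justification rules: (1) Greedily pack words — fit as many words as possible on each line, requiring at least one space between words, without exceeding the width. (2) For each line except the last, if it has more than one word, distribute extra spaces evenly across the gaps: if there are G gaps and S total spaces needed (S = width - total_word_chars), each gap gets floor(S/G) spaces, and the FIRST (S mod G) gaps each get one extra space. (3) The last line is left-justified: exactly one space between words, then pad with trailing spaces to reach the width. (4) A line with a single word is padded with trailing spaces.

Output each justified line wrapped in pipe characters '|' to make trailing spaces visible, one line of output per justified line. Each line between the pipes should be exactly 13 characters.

Line 1: ['warm', 'any'] (min_width=8, slack=5)
Line 2: ['vector', 'island'] (min_width=13, slack=0)
Line 3: ['be', 'robot'] (min_width=8, slack=5)
Line 4: ['vector', 'tired'] (min_width=12, slack=1)
Line 5: ['morning', 'with'] (min_width=12, slack=1)
Line 6: ['take', 'was'] (min_width=8, slack=5)
Line 7: ['emerald'] (min_width=7, slack=6)
Line 8: ['chemistry'] (min_width=9, slack=4)
Line 9: ['fruit', 'memory'] (min_width=12, slack=1)

Answer: |warm      any|
|vector island|
|be      robot|
|vector  tired|
|morning  with|
|take      was|
|emerald      |
|chemistry    |
|fruit memory |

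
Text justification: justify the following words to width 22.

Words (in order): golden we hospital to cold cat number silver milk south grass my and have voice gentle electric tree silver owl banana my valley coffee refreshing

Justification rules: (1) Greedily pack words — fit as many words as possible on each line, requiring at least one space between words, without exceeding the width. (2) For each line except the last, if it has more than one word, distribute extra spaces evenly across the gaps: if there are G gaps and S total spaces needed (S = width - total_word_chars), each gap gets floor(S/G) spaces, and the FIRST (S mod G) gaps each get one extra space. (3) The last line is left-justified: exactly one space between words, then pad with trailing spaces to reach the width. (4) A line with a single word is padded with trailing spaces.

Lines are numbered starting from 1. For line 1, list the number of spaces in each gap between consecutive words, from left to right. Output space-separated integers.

Answer: 2 1 1

Derivation:
Line 1: ['golden', 'we', 'hospital', 'to'] (min_width=21, slack=1)
Line 2: ['cold', 'cat', 'number', 'silver'] (min_width=22, slack=0)
Line 3: ['milk', 'south', 'grass', 'my'] (min_width=19, slack=3)
Line 4: ['and', 'have', 'voice', 'gentle'] (min_width=21, slack=1)
Line 5: ['electric', 'tree', 'silver'] (min_width=20, slack=2)
Line 6: ['owl', 'banana', 'my', 'valley'] (min_width=20, slack=2)
Line 7: ['coffee', 'refreshing'] (min_width=17, slack=5)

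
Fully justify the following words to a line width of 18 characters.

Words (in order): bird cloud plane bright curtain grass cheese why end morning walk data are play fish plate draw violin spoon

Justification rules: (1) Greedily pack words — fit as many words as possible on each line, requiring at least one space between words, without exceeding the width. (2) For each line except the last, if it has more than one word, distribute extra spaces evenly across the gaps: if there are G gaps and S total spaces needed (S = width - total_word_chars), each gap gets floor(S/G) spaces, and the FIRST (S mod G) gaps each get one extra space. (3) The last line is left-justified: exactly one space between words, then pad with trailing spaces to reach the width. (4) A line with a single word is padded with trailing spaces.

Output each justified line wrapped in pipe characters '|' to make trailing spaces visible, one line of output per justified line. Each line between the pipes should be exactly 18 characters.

Answer: |bird  cloud  plane|
|bright     curtain|
|grass  cheese  why|
|end  morning  walk|
|data are play fish|
|plate  draw violin|
|spoon             |

Derivation:
Line 1: ['bird', 'cloud', 'plane'] (min_width=16, slack=2)
Line 2: ['bright', 'curtain'] (min_width=14, slack=4)
Line 3: ['grass', 'cheese', 'why'] (min_width=16, slack=2)
Line 4: ['end', 'morning', 'walk'] (min_width=16, slack=2)
Line 5: ['data', 'are', 'play', 'fish'] (min_width=18, slack=0)
Line 6: ['plate', 'draw', 'violin'] (min_width=17, slack=1)
Line 7: ['spoon'] (min_width=5, slack=13)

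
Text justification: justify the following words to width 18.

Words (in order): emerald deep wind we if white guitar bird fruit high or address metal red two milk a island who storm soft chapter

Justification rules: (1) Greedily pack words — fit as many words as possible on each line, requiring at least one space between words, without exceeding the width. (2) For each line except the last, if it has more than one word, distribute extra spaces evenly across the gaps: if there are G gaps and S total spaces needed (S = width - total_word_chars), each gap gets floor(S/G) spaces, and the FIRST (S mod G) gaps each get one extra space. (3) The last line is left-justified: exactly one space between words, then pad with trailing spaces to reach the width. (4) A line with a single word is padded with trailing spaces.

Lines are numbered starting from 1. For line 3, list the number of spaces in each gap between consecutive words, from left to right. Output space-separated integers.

Answer: 1 1 1

Derivation:
Line 1: ['emerald', 'deep', 'wind'] (min_width=17, slack=1)
Line 2: ['we', 'if', 'white', 'guitar'] (min_width=18, slack=0)
Line 3: ['bird', 'fruit', 'high', 'or'] (min_width=18, slack=0)
Line 4: ['address', 'metal', 'red'] (min_width=17, slack=1)
Line 5: ['two', 'milk', 'a', 'island'] (min_width=17, slack=1)
Line 6: ['who', 'storm', 'soft'] (min_width=14, slack=4)
Line 7: ['chapter'] (min_width=7, slack=11)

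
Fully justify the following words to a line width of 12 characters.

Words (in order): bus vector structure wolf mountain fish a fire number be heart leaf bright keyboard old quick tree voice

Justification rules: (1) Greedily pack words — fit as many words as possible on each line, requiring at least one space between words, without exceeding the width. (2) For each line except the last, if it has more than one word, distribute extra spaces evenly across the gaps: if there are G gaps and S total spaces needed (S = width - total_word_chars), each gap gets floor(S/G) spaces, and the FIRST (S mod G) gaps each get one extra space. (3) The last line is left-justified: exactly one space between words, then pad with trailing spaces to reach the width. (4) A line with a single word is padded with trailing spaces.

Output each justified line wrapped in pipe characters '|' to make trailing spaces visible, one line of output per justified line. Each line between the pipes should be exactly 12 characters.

Line 1: ['bus', 'vector'] (min_width=10, slack=2)
Line 2: ['structure'] (min_width=9, slack=3)
Line 3: ['wolf'] (min_width=4, slack=8)
Line 4: ['mountain'] (min_width=8, slack=4)
Line 5: ['fish', 'a', 'fire'] (min_width=11, slack=1)
Line 6: ['number', 'be'] (min_width=9, slack=3)
Line 7: ['heart', 'leaf'] (min_width=10, slack=2)
Line 8: ['bright'] (min_width=6, slack=6)
Line 9: ['keyboard', 'old'] (min_width=12, slack=0)
Line 10: ['quick', 'tree'] (min_width=10, slack=2)
Line 11: ['voice'] (min_width=5, slack=7)

Answer: |bus   vector|
|structure   |
|wolf        |
|mountain    |
|fish  a fire|
|number    be|
|heart   leaf|
|bright      |
|keyboard old|
|quick   tree|
|voice       |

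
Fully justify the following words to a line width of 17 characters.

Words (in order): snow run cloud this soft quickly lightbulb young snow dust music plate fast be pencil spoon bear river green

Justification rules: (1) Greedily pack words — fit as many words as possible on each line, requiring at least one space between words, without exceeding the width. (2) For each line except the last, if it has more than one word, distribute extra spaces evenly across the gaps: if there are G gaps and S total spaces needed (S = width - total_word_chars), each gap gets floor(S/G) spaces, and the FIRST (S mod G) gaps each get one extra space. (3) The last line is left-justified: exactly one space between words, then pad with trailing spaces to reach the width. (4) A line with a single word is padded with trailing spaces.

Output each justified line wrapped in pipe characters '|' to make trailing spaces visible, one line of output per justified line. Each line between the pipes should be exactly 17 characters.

Line 1: ['snow', 'run', 'cloud'] (min_width=14, slack=3)
Line 2: ['this', 'soft', 'quickly'] (min_width=17, slack=0)
Line 3: ['lightbulb', 'young'] (min_width=15, slack=2)
Line 4: ['snow', 'dust', 'music'] (min_width=15, slack=2)
Line 5: ['plate', 'fast', 'be'] (min_width=13, slack=4)
Line 6: ['pencil', 'spoon', 'bear'] (min_width=17, slack=0)
Line 7: ['river', 'green'] (min_width=11, slack=6)

Answer: |snow   run  cloud|
|this soft quickly|
|lightbulb   young|
|snow  dust  music|
|plate   fast   be|
|pencil spoon bear|
|river green      |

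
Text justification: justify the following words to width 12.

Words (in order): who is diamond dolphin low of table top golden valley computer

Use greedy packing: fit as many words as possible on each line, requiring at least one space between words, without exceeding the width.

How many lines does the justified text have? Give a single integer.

Answer: 7

Derivation:
Line 1: ['who', 'is'] (min_width=6, slack=6)
Line 2: ['diamond'] (min_width=7, slack=5)
Line 3: ['dolphin', 'low'] (min_width=11, slack=1)
Line 4: ['of', 'table', 'top'] (min_width=12, slack=0)
Line 5: ['golden'] (min_width=6, slack=6)
Line 6: ['valley'] (min_width=6, slack=6)
Line 7: ['computer'] (min_width=8, slack=4)
Total lines: 7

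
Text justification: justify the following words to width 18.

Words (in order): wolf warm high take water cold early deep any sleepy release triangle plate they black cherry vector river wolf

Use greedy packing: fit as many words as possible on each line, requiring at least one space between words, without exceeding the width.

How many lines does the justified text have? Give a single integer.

Line 1: ['wolf', 'warm', 'high'] (min_width=14, slack=4)
Line 2: ['take', 'water', 'cold'] (min_width=15, slack=3)
Line 3: ['early', 'deep', 'any'] (min_width=14, slack=4)
Line 4: ['sleepy', 'release'] (min_width=14, slack=4)
Line 5: ['triangle', 'plate'] (min_width=14, slack=4)
Line 6: ['they', 'black', 'cherry'] (min_width=17, slack=1)
Line 7: ['vector', 'river', 'wolf'] (min_width=17, slack=1)
Total lines: 7

Answer: 7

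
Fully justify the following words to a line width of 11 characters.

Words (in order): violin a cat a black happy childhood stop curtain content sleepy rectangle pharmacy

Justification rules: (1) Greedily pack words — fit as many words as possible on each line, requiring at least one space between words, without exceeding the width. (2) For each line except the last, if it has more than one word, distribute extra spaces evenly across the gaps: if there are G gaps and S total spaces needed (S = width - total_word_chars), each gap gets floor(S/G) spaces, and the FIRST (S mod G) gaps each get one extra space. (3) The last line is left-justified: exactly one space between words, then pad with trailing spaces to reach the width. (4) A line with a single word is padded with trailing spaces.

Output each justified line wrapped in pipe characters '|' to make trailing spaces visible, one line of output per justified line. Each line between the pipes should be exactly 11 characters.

Answer: |violin    a|
|cat a black|
|happy      |
|childhood  |
|stop       |
|curtain    |
|content    |
|sleepy     |
|rectangle  |
|pharmacy   |

Derivation:
Line 1: ['violin', 'a'] (min_width=8, slack=3)
Line 2: ['cat', 'a', 'black'] (min_width=11, slack=0)
Line 3: ['happy'] (min_width=5, slack=6)
Line 4: ['childhood'] (min_width=9, slack=2)
Line 5: ['stop'] (min_width=4, slack=7)
Line 6: ['curtain'] (min_width=7, slack=4)
Line 7: ['content'] (min_width=7, slack=4)
Line 8: ['sleepy'] (min_width=6, slack=5)
Line 9: ['rectangle'] (min_width=9, slack=2)
Line 10: ['pharmacy'] (min_width=8, slack=3)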